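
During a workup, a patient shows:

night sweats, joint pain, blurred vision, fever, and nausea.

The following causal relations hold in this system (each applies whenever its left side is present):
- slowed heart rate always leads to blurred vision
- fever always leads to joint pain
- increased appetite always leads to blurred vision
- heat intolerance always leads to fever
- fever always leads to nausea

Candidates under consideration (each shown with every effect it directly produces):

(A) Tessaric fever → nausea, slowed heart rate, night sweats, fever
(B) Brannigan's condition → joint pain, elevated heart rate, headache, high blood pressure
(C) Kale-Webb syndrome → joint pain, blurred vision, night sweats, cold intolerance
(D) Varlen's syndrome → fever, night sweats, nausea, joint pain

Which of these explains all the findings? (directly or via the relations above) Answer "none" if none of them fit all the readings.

Per-candidate check:
(A) Tessaric fever — accounts for every observation (joint pain through fever → joint pain)
(B) Brannigan's condition — does not account for night sweats, blurred vision, fever, nausea
(C) Kale-Webb syndrome — does not account for fever, nausea
(D) Varlen's syndrome — night sweats match; joint pain match; blurred vision miss; fever match; nausea match
Only (A) is consistent with every observation.

A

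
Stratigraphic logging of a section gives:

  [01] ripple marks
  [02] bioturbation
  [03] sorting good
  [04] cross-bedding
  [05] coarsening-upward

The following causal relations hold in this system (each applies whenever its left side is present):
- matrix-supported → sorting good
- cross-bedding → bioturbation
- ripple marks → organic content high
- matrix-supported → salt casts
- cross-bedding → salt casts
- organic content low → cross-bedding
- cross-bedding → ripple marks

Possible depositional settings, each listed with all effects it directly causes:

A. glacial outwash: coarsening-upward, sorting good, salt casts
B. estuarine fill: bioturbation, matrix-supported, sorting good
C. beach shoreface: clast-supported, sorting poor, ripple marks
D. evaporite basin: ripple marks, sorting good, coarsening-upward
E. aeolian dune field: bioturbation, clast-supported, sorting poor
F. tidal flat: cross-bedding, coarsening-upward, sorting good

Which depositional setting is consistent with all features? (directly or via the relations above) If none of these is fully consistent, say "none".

F

Testing each hypothesis:
(A) glacial outwash — does not account for ripple marks, bioturbation, cross-bedding
(B) estuarine fill — does not account for ripple marks, cross-bedding, coarsening-upward
(C) beach shoreface — fails on bioturbation, sorting good, cross-bedding, coarsening-upward (predicts sorting poor, not sorting good)
(D) evaporite basin — ripple marks yes; bioturbation NO; sorting good yes; cross-bedding NO; coarsening-upward yes
(E) aeolian dune field — ripple marks NO; bioturbation yes; sorting good NO; cross-bedding NO; coarsening-upward NO
(F) tidal flat — ripple marks yes (through cross-bedding → ripple marks); bioturbation yes (through cross-bedding → bioturbation); sorting good yes; cross-bedding yes; coarsening-upward yes
Only (F) is consistent with every observation.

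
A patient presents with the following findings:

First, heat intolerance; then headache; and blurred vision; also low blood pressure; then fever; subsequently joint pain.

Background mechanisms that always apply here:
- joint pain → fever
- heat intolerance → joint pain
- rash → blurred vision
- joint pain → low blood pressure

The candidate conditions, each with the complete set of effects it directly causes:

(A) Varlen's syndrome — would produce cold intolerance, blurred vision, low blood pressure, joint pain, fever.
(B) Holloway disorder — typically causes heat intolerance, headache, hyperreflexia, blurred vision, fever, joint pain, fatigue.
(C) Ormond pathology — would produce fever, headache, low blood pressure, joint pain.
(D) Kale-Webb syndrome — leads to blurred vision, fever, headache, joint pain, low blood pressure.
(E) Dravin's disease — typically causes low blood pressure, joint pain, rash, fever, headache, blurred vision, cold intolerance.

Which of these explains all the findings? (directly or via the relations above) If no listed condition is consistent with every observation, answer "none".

B

Testing each hypothesis:
(A) Varlen's syndrome — heat intolerance miss; headache miss; blurred vision match; low blood pressure match; fever match; joint pain match
(B) Holloway disorder — heat intolerance match; headache match; blurred vision match; low blood pressure match (by joint pain → low blood pressure); fever match; joint pain match
(C) Ormond pathology — does not account for heat intolerance, blurred vision
(D) Kale-Webb syndrome — heat intolerance miss; headache match; blurred vision match; low blood pressure match; fever match; joint pain match
(E) Dravin's disease — heat intolerance miss; headache match; blurred vision match; low blood pressure match; fever match; joint pain match
Only (B) is consistent with every observation.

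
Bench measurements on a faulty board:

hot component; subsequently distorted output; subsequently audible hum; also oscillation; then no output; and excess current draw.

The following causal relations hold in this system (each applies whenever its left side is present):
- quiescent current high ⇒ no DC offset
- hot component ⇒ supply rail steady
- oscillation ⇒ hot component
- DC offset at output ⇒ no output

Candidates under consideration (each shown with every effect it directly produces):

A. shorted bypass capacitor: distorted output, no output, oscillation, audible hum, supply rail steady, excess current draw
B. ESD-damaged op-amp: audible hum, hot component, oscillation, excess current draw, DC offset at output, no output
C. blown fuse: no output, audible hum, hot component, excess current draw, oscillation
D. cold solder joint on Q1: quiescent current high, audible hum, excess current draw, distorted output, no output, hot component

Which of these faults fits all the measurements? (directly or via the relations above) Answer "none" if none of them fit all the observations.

A

Testing each hypothesis:
(A) shorted bypass capacitor — accounts for every observation (hot component by oscillation → hot component)
(B) ESD-damaged op-amp — hot component match; distorted output miss; audible hum match; oscillation match; no output match; excess current draw match
(C) blown fuse — does not account for distorted output
(D) cold solder joint on Q1 — hot component match; distorted output match; audible hum match; oscillation miss; no output match; excess current draw match
(A) alone accounts for all the evidence.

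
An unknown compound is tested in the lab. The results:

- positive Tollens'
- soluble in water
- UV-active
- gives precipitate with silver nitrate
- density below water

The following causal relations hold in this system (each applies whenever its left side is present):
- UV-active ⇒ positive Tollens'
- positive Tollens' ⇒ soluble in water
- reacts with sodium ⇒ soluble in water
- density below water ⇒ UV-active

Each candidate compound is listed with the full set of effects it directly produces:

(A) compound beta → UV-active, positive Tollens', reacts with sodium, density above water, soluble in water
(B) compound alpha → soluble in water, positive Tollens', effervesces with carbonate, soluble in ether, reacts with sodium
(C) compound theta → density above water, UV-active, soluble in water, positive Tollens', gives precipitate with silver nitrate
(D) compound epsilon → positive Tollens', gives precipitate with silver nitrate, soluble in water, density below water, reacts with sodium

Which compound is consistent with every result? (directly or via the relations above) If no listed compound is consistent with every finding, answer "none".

D

Testing each hypothesis:
(A) compound beta — positive Tollens' ✓; soluble in water ✓; UV-active ✓; gives precipitate with silver nitrate ✗; density below water ✗
(B) compound alpha — positive Tollens' ✓; soluble in water ✓; UV-active ✗; gives precipitate with silver nitrate ✗; density below water ✗
(C) compound theta — fails on density below water (predicts density above water, not density below water)
(D) compound epsilon — positive Tollens' ✓; soluble in water ✓; UV-active ✓ (by density below water → UV-active); gives precipitate with silver nitrate ✓; density below water ✓
(D) is the only candidate with no mismatches.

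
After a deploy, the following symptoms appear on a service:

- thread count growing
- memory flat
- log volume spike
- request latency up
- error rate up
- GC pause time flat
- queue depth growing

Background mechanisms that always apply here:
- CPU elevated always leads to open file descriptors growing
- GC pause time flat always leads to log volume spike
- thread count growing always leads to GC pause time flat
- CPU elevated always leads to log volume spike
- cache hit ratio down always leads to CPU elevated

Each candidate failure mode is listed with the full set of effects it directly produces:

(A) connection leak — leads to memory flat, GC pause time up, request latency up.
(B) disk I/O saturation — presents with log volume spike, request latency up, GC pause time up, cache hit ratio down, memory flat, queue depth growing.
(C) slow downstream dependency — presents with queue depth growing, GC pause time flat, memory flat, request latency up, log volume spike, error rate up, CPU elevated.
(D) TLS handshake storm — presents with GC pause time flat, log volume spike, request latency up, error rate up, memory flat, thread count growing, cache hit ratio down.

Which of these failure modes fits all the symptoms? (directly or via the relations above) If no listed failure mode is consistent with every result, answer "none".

Testing each hypothesis:
(A) connection leak — thread count growing miss; memory flat match; log volume spike miss; request latency up match; error rate up miss; GC pause time flat miss; queue depth growing miss
(B) disk I/O saturation — thread count growing miss; memory flat match; log volume spike match; request latency up match; error rate up miss; GC pause time flat miss; queue depth growing match
(C) slow downstream dependency — does not account for thread count growing
(D) TLS handshake storm — does not account for queue depth growing
Every candidate fails on at least one observation.

none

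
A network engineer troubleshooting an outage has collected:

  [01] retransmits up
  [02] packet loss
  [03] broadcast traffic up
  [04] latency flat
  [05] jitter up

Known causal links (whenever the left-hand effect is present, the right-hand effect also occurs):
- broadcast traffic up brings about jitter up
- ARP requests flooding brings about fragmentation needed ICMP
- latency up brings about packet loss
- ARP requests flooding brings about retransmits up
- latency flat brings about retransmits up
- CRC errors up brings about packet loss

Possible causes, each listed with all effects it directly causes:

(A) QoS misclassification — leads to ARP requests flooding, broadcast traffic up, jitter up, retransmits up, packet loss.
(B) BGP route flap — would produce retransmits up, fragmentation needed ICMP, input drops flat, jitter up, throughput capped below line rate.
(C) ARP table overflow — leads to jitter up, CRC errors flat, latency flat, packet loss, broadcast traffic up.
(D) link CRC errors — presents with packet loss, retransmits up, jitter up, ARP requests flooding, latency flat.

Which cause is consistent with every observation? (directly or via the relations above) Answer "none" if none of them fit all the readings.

C

For each candidate, compare predicted effects to what was observed:
(A) QoS misclassification — retransmits up yes; packet loss yes; broadcast traffic up yes; latency flat NO; jitter up yes
(B) BGP route flap — does not account for packet loss, broadcast traffic up, latency flat
(C) ARP table overflow — accounts for every observation (retransmits up by latency flat → retransmits up)
(D) link CRC errors — retransmits up yes; packet loss yes; broadcast traffic up NO; latency flat yes; jitter up yes
(C) is the only candidate with no mismatches.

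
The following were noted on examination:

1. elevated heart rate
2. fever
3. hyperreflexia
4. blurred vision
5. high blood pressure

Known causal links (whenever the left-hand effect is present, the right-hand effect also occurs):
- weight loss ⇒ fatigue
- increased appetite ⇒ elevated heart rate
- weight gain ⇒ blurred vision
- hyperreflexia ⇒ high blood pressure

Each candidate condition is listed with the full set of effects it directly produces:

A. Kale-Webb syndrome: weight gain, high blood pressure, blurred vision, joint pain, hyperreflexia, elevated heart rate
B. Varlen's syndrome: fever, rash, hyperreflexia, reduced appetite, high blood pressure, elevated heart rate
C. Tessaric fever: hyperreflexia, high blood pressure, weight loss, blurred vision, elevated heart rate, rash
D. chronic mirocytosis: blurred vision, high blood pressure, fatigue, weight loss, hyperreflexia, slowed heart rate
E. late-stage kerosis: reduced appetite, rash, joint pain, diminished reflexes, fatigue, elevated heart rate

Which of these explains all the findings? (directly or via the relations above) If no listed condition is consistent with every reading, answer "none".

none

Checking each candidate against the observations:
(A) Kale-Webb syndrome — does not account for fever
(B) Varlen's syndrome — elevated heart rate yes; fever yes; hyperreflexia yes; blurred vision NO; high blood pressure yes
(C) Tessaric fever — elevated heart rate yes; fever NO; hyperreflexia yes; blurred vision yes; high blood pressure yes
(D) chronic mirocytosis — elevated heart rate NO; fever NO; hyperreflexia yes; blurred vision yes; high blood pressure yes
(E) late-stage kerosis — fails on fever, hyperreflexia, blurred vision, high blood pressure (predicts diminished reflexes, not hyperreflexia)
None of the listed candidates fits everything.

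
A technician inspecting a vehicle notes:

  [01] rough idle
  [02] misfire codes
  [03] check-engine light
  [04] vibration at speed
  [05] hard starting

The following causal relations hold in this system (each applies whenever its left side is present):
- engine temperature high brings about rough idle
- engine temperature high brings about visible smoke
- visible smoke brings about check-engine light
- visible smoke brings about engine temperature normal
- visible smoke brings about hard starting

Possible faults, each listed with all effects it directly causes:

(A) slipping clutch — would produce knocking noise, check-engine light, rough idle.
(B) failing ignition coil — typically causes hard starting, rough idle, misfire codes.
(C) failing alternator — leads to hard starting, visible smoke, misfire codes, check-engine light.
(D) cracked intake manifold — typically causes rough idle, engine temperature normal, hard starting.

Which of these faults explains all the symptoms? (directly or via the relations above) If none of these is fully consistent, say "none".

Testing each hypothesis:
(A) slipping clutch — does not account for misfire codes, vibration at speed, hard starting
(B) failing ignition coil — rough idle match; misfire codes match; check-engine light miss; vibration at speed miss; hard starting match
(C) failing alternator — does not account for rough idle, vibration at speed
(D) cracked intake manifold — rough idle match; misfire codes miss; check-engine light miss; vibration at speed miss; hard starting match
None of the listed candidates fits everything.

none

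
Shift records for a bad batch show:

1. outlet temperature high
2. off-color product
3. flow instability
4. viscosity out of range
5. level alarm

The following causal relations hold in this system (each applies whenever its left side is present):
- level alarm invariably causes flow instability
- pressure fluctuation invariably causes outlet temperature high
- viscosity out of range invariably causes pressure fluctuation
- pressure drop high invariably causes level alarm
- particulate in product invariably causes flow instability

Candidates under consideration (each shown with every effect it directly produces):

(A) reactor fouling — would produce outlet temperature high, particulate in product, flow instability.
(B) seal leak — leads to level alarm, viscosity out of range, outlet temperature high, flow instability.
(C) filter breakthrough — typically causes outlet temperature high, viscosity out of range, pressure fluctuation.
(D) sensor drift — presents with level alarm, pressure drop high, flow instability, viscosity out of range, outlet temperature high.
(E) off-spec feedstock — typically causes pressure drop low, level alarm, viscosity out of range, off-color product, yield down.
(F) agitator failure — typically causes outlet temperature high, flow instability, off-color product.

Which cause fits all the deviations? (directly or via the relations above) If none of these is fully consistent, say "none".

E

For each candidate, compare predicted effects to what was observed:
(A) reactor fouling — outlet temperature high match; off-color product miss; flow instability match; viscosity out of range miss; level alarm miss
(B) seal leak — does not account for off-color product
(C) filter breakthrough — does not account for off-color product, flow instability, level alarm
(D) sensor drift — does not account for off-color product
(E) off-spec feedstock — outlet temperature high match (through viscosity out of range → pressure fluctuation → outlet temperature high); off-color product match; flow instability match (through level alarm → flow instability); viscosity out of range match; level alarm match
(F) agitator failure — outlet temperature high match; off-color product match; flow instability match; viscosity out of range miss; level alarm miss
(E) is the only candidate with no mismatches.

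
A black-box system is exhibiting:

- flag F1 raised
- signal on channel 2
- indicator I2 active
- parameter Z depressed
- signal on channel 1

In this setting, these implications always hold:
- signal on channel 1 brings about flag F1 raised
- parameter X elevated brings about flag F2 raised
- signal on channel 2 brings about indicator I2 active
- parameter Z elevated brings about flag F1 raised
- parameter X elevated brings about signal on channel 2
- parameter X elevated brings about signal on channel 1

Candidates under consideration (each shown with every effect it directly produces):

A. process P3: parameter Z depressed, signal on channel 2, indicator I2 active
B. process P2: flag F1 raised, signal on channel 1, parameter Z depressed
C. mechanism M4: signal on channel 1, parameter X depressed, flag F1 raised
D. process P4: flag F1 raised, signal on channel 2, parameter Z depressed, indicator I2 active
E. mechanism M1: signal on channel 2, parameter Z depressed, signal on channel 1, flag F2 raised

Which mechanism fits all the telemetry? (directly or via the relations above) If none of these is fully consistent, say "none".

E

Per-candidate check:
(A) process P3 — flag F1 raised miss; signal on channel 2 match; indicator I2 active match; parameter Z depressed match; signal on channel 1 miss
(B) process P2 — flag F1 raised match; signal on channel 2 miss; indicator I2 active miss; parameter Z depressed match; signal on channel 1 match
(C) mechanism M4 — flag F1 raised match; signal on channel 2 miss; indicator I2 active miss; parameter Z depressed miss; signal on channel 1 match
(D) process P4 — does not account for signal on channel 1
(E) mechanism M1 — accounts for every observation (flag F1 raised via signal on channel 1 → flag F1 raised)
(E) alone accounts for all the evidence.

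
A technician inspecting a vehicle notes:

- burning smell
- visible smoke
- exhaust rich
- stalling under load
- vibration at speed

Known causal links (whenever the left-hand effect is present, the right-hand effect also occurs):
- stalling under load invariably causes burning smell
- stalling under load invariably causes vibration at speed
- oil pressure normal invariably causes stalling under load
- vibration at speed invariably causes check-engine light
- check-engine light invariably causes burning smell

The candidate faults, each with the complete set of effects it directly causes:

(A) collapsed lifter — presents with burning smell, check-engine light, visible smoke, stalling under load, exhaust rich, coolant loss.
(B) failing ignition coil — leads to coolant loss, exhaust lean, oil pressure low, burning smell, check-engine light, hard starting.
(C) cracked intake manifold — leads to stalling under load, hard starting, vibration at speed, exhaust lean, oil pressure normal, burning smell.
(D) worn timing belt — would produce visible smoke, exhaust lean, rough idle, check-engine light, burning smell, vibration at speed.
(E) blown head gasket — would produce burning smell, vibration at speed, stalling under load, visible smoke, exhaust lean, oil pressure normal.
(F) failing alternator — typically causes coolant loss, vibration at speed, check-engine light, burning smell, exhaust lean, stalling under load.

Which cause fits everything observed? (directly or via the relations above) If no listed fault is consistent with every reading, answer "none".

A

Per-candidate check:
(A) collapsed lifter — accounts for every observation (vibration at speed through stalling under load → vibration at speed)
(B) failing ignition coil — burning smell +; visible smoke -; exhaust rich -; stalling under load -; vibration at speed -
(C) cracked intake manifold — fails on visible smoke, exhaust rich (predicts exhaust lean, not exhaust rich)
(D) worn timing belt — burning smell +; visible smoke +; exhaust rich -; stalling under load -; vibration at speed +
(E) blown head gasket — fails on exhaust rich (predicts exhaust lean, not exhaust rich)
(F) failing alternator — burning smell +; visible smoke -; exhaust rich -; stalling under load +; vibration at speed +
(A) alone accounts for all the evidence.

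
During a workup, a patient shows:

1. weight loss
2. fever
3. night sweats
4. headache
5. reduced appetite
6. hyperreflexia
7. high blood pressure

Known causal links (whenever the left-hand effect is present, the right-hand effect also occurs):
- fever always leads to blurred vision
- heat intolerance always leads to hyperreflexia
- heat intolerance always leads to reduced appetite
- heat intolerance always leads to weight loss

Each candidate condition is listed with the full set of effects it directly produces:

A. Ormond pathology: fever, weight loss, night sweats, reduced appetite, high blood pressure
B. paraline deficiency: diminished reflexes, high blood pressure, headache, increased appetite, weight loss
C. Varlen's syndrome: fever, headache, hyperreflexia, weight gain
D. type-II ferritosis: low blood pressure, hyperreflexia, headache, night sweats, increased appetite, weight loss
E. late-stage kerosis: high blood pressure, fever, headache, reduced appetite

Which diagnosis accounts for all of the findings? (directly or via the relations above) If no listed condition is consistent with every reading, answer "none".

none

Per-candidate check:
(A) Ormond pathology — weight loss ✓; fever ✓; night sweats ✓; headache ✗; reduced appetite ✓; hyperreflexia ✗; high blood pressure ✓
(B) paraline deficiency — fails on fever, night sweats, reduced appetite, hyperreflexia (predicts increased appetite, not reduced appetite; predicts diminished reflexes, not hyperreflexia)
(C) Varlen's syndrome — fails on weight loss, night sweats, reduced appetite, high blood pressure (predicts weight gain, not weight loss)
(D) type-II ferritosis — fails on fever, reduced appetite, high blood pressure (predicts increased appetite, not reduced appetite; predicts low blood pressure, not high blood pressure)
(E) late-stage kerosis — weight loss ✗; fever ✓; night sweats ✗; headache ✓; reduced appetite ✓; hyperreflexia ✗; high blood pressure ✓
Every candidate fails on at least one observation.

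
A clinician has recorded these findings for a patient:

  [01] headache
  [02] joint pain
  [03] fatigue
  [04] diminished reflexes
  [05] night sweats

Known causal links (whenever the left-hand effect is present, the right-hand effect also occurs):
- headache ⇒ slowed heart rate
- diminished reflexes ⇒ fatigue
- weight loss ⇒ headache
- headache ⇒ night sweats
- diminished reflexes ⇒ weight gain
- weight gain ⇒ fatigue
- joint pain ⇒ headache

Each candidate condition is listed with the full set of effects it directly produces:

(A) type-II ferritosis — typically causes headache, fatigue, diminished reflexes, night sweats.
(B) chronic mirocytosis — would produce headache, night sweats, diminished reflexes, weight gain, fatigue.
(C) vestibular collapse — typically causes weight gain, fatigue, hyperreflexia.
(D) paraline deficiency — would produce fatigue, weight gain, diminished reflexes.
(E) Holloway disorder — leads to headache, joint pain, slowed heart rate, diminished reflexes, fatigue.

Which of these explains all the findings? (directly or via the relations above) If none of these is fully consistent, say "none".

E

For each candidate, compare predicted effects to what was observed:
(A) type-II ferritosis — headache yes; joint pain NO; fatigue yes; diminished reflexes yes; night sweats yes
(B) chronic mirocytosis — does not account for joint pain
(C) vestibular collapse — headache NO; joint pain NO; fatigue yes; diminished reflexes NO; night sweats NO
(D) paraline deficiency — headache NO; joint pain NO; fatigue yes; diminished reflexes yes; night sweats NO
(E) Holloway disorder — headache yes; joint pain yes; fatigue yes; diminished reflexes yes; night sweats yes (through headache → night sweats)
(E) alone accounts for all the evidence.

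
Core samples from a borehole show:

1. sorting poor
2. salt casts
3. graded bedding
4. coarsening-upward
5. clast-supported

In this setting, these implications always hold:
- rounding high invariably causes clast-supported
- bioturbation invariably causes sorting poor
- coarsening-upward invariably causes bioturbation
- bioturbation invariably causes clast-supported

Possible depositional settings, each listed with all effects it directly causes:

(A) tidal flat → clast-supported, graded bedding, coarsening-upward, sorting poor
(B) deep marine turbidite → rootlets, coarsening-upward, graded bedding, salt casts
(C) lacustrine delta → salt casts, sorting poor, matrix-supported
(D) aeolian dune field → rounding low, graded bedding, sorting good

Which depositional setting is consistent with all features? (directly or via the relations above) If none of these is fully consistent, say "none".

B

Testing each hypothesis:
(A) tidal flat — sorting poor match; salt casts miss; graded bedding match; coarsening-upward match; clast-supported match
(B) deep marine turbidite — sorting poor match (through coarsening-upward → bioturbation → sorting poor); salt casts match; graded bedding match; coarsening-upward match; clast-supported match (through coarsening-upward → bioturbation → clast-supported)
(C) lacustrine delta — sorting poor match; salt casts match; graded bedding miss; coarsening-upward miss; clast-supported miss
(D) aeolian dune field — sorting poor miss; salt casts miss; graded bedding match; coarsening-upward miss; clast-supported miss
(B) alone accounts for all the evidence.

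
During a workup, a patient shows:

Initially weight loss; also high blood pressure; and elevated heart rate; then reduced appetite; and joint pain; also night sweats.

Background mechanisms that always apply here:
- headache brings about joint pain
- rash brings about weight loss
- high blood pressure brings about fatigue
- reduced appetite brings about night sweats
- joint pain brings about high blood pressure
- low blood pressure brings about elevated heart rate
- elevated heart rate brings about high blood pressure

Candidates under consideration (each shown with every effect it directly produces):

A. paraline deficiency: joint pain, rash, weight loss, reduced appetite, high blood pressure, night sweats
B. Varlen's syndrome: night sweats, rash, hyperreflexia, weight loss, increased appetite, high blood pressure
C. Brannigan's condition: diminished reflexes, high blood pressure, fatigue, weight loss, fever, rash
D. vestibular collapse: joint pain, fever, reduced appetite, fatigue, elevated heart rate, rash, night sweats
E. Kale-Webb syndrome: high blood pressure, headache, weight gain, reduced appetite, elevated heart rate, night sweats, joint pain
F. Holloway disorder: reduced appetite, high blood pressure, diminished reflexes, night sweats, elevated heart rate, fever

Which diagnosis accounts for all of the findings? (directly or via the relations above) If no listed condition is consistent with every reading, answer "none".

D

Per-candidate check:
(A) paraline deficiency — does not account for elevated heart rate
(B) Varlen's syndrome — weight loss yes; high blood pressure yes; elevated heart rate NO; reduced appetite NO; joint pain NO; night sweats yes
(C) Brannigan's condition — weight loss yes; high blood pressure yes; elevated heart rate NO; reduced appetite NO; joint pain NO; night sweats NO
(D) vestibular collapse — accounts for every observation (weight loss by rash → weight loss)
(E) Kale-Webb syndrome — weight loss NO; high blood pressure yes; elevated heart rate yes; reduced appetite yes; joint pain yes; night sweats yes
(F) Holloway disorder — weight loss NO; high blood pressure yes; elevated heart rate yes; reduced appetite yes; joint pain NO; night sweats yes
(D) alone accounts for all the evidence.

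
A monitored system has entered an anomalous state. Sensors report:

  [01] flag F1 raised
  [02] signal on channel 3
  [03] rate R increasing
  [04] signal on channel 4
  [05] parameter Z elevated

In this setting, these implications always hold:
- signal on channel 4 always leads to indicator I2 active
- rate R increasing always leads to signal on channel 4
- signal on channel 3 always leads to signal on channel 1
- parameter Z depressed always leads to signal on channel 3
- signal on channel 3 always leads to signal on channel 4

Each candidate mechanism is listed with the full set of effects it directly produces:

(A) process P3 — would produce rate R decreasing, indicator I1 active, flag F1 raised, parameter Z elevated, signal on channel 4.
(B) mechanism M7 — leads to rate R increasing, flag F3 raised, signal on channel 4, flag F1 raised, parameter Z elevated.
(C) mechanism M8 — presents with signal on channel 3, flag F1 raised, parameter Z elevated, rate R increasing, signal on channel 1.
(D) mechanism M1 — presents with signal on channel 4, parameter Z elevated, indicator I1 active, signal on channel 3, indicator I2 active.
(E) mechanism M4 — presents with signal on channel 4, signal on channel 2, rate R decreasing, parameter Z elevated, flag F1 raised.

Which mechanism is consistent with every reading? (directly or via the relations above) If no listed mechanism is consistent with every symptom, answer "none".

C

Checking each candidate against the observations:
(A) process P3 — fails on signal on channel 3, rate R increasing (predicts rate R decreasing, not rate R increasing)
(B) mechanism M7 — does not account for signal on channel 3
(C) mechanism M8 — accounts for every observation (signal on channel 4 by signal on channel 3 → signal on channel 4)
(D) mechanism M1 — flag F1 raised -; signal on channel 3 +; rate R increasing -; signal on channel 4 +; parameter Z elevated +
(E) mechanism M4 — flag F1 raised +; signal on channel 3 -; rate R increasing -; signal on channel 4 +; parameter Z elevated +
(C) is the only candidate with no mismatches.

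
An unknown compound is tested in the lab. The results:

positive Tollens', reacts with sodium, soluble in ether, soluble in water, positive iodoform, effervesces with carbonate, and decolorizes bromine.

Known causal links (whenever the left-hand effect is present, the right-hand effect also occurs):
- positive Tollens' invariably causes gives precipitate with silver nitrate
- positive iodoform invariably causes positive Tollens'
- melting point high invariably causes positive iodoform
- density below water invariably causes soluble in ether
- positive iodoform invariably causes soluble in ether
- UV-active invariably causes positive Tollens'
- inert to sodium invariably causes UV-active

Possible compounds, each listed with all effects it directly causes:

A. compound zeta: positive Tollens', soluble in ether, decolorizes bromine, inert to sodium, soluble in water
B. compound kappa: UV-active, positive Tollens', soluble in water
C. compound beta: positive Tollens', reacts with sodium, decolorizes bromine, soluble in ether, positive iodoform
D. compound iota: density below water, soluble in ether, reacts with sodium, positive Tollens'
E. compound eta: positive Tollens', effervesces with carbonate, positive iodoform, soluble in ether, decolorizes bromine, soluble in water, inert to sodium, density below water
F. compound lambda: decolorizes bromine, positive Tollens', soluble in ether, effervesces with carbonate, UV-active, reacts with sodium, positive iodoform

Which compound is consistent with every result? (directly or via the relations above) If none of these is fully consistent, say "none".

none

Testing each hypothesis:
(A) compound zeta — fails on reacts with sodium, positive iodoform, effervesces with carbonate (predicts inert to sodium, not reacts with sodium)
(B) compound kappa — positive Tollens' yes; reacts with sodium NO; soluble in ether NO; soluble in water yes; positive iodoform NO; effervesces with carbonate NO; decolorizes bromine NO
(C) compound beta — does not account for soluble in water, effervesces with carbonate
(D) compound iota — positive Tollens' yes; reacts with sodium yes; soluble in ether yes; soluble in water NO; positive iodoform NO; effervesces with carbonate NO; decolorizes bromine NO
(E) compound eta — fails on reacts with sodium (predicts inert to sodium, not reacts with sodium)
(F) compound lambda — does not account for soluble in water
Every candidate fails on at least one observation.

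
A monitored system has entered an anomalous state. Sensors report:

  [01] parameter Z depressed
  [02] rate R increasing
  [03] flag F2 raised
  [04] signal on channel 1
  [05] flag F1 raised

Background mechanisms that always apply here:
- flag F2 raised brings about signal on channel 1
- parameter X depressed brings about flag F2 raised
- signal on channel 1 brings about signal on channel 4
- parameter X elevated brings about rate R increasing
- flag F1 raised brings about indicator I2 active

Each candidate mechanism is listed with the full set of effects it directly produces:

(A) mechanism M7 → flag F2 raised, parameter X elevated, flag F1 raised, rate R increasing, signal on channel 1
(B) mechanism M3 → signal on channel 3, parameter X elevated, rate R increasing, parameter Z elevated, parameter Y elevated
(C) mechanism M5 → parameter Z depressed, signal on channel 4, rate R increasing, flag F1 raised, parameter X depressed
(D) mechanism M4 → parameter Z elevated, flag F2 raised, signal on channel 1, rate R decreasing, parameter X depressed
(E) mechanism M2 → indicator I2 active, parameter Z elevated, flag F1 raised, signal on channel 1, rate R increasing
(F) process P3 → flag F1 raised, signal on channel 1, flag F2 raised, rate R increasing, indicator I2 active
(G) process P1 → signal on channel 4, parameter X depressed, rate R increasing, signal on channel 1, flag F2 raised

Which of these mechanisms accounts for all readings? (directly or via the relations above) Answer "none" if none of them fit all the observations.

C

Per-candidate check:
(A) mechanism M7 — parameter Z depressed NO; rate R increasing yes; flag F2 raised yes; signal on channel 1 yes; flag F1 raised yes
(B) mechanism M3 — fails on parameter Z depressed, flag F2 raised, signal on channel 1, flag F1 raised (predicts parameter Z elevated, not parameter Z depressed)
(C) mechanism M5 — parameter Z depressed yes; rate R increasing yes; flag F2 raised yes (through parameter X depressed → flag F2 raised); signal on channel 1 yes (through parameter X depressed → flag F2 raised → signal on channel 1); flag F1 raised yes
(D) mechanism M4 — fails on parameter Z depressed, rate R increasing, flag F1 raised (predicts parameter Z elevated, not parameter Z depressed; predicts rate R decreasing, not rate R increasing)
(E) mechanism M2 — parameter Z depressed NO; rate R increasing yes; flag F2 raised NO; signal on channel 1 yes; flag F1 raised yes
(F) process P3 — does not account for parameter Z depressed
(G) process P1 — parameter Z depressed NO; rate R increasing yes; flag F2 raised yes; signal on channel 1 yes; flag F1 raised NO
Only (C) is consistent with every observation.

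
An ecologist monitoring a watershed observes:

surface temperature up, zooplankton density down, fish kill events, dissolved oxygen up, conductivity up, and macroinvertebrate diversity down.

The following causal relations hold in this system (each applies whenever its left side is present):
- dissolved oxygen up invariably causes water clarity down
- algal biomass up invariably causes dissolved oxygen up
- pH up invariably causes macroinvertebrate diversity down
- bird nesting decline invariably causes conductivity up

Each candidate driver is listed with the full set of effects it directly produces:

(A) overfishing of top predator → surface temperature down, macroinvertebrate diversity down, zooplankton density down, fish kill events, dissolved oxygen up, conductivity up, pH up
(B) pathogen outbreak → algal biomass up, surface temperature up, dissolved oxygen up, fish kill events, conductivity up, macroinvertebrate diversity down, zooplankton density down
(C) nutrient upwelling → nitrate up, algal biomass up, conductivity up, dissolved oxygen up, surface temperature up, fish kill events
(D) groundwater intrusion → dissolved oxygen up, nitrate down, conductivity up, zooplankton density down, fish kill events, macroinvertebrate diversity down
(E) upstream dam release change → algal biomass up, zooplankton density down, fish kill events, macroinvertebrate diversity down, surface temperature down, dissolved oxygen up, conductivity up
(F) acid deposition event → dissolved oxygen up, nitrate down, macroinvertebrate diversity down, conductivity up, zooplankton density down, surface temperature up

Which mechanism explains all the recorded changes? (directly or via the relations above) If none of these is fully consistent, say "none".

Per-candidate check:
(A) overfishing of top predator — fails on surface temperature up (predicts surface temperature down, not surface temperature up)
(B) pathogen outbreak — surface temperature up match; zooplankton density down match; fish kill events match; dissolved oxygen up match; conductivity up match; macroinvertebrate diversity down match
(C) nutrient upwelling — surface temperature up match; zooplankton density down miss; fish kill events match; dissolved oxygen up match; conductivity up match; macroinvertebrate diversity down miss
(D) groundwater intrusion — surface temperature up miss; zooplankton density down match; fish kill events match; dissolved oxygen up match; conductivity up match; macroinvertebrate diversity down match
(E) upstream dam release change — fails on surface temperature up (predicts surface temperature down, not surface temperature up)
(F) acid deposition event — does not account for fish kill events
(B) alone accounts for all the evidence.

B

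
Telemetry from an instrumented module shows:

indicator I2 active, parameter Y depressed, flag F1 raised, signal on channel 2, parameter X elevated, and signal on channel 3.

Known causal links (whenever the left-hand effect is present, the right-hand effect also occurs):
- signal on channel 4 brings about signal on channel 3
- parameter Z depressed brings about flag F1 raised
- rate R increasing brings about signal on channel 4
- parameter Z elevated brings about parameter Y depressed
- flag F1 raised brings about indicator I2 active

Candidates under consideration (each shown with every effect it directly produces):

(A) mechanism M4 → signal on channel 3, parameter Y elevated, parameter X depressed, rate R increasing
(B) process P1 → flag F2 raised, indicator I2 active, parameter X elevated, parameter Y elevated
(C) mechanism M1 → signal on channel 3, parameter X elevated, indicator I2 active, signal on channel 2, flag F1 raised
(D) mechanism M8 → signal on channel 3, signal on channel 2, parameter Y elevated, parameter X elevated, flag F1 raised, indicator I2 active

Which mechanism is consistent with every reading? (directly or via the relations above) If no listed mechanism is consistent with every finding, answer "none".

For each candidate, compare predicted effects to what was observed:
(A) mechanism M4 — indicator I2 active ✗; parameter Y depressed ✗; flag F1 raised ✗; signal on channel 2 ✗; parameter X elevated ✗; signal on channel 3 ✓
(B) process P1 — indicator I2 active ✓; parameter Y depressed ✗; flag F1 raised ✗; signal on channel 2 ✗; parameter X elevated ✓; signal on channel 3 ✗
(C) mechanism M1 — indicator I2 active ✓; parameter Y depressed ✗; flag F1 raised ✓; signal on channel 2 ✓; parameter X elevated ✓; signal on channel 3 ✓
(D) mechanism M8 — fails on parameter Y depressed (predicts parameter Y elevated, not parameter Y depressed)
Every candidate fails on at least one observation.

none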